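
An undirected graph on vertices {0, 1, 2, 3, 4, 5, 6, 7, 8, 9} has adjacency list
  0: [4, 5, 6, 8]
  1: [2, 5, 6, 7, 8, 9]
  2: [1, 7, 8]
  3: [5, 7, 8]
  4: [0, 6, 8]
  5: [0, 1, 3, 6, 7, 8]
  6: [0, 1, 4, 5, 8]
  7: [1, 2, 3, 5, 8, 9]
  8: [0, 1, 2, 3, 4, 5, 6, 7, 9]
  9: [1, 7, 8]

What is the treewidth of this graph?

3

A width-3 tree decomposition is:
Bags: B1 = {1, 5, 6, 8}  B2 = {1, 5, 7, 8}  B3 = {0, 5, 6, 8}  B4 = {1, 2, 7, 8}  B5 = {3, 5, 7, 8}  B6 = {0, 4, 6, 8}  B7 = {1, 7, 8, 9}
Tree: B1–B2, B1–B3, B2–B4, B2–B5, B3–B6, B4–B7
Each bag holds 4 vertices, so the decomposition has width 3, which upper-bounds the treewidth. For the lower bound, the 4 vertices {0, 4, 6, 8} are pairwise adjacent, and any tree decomposition puts a clique entirely inside one bag — forcing width ≥ 3. Therefore the treewidth is 3.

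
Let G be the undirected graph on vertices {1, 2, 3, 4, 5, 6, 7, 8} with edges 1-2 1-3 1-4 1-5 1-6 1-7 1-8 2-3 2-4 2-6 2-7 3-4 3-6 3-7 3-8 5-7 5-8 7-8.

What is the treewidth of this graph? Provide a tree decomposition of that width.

The largest bag has 4 vertices, giving width 3; this decomposition certifies tw(G) ≤ 3. For the lower bound, the 4 vertices {1, 3, 7, 8} are pairwise adjacent, and any tree decomposition puts a clique entirely inside one bag — forcing width ≥ 3. The upper and lower bounds meet at 3, so that is the treewidth.

Treewidth 3.
One optimal decomposition is:
Bags: B1 = {1, 2, 3, 4}  B2 = {1, 2, 3, 7}  B3 = {1, 3, 7, 8}  B4 = {1, 2, 3, 6}  B5 = {1, 5, 7, 8}
Tree: B1–B2, B2–B3, B1–B4, B3–B5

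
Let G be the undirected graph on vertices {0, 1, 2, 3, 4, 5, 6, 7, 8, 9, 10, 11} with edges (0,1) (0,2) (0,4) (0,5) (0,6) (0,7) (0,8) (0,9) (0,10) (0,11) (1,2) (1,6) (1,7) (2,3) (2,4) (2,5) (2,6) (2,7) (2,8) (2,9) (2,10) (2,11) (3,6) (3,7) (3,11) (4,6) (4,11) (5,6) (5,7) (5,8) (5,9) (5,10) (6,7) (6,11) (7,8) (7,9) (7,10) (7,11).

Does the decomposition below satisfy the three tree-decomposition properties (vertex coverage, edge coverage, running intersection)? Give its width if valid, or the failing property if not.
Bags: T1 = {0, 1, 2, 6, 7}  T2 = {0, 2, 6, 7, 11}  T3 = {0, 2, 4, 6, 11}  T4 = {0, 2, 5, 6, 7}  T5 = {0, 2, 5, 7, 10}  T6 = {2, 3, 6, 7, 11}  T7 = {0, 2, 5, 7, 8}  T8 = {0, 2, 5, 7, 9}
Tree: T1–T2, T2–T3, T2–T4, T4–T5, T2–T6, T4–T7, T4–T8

Yes; width 4.

Vertex coverage: the bags together contain {0, 1, 2, 3, 4, 5, 6, 7, 8, 9, 10, 11}, the full vertex set. Edge coverage: each edge of G has both endpoints in at least one bag. Running intersection: for every vertex, the bags containing it form a connected subtree. All three properties hold, so this is a valid tree decomposition of width max|bag| − 1 = 4, and hence tw(G) ≤ 4.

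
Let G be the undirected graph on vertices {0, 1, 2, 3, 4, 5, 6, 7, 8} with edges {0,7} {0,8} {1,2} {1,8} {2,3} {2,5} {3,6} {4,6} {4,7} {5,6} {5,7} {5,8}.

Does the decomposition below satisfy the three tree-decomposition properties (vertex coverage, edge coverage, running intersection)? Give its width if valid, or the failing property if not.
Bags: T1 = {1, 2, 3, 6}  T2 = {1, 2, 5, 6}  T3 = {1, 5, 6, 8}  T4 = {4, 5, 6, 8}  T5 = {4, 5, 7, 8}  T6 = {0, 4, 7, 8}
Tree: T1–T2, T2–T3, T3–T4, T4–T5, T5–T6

Every vertex of G appears in some bag (union = {0, 1, 2, 3, 4, 5, 6, 7, 8}); every edge is covered by a bag; and for each vertex v the set of bags containing v is connected in the bag tree. The decomposition is therefore valid. The largest bag has 4 vertices, so the width is 3.

Yes; width 3.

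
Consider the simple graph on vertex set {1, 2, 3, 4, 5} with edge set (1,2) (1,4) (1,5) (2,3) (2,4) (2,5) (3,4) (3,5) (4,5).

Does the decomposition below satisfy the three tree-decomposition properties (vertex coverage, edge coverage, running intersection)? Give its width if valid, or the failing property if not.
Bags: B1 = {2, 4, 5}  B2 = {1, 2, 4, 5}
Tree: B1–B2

No — vertex 3 appears in no bag.

A tree decomposition must satisfy three properties: every vertex lies in some bag; for every edge, both endpoints lie together in some bag; and for every vertex, the bags containing it form a connected subtree. Here vertex 3 appears in no bag, so the decomposition is invalid.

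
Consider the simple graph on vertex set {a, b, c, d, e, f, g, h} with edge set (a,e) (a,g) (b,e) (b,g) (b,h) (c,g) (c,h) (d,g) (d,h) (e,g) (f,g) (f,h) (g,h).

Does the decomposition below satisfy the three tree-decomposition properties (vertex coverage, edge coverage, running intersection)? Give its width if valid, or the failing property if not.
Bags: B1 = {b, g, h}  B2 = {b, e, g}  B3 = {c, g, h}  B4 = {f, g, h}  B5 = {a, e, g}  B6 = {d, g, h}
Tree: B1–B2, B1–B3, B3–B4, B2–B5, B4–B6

Every vertex of G appears in some bag (union = {a, b, c, d, e, f, g, h}); every edge is covered by a bag; and for each vertex v the set of bags containing v is connected in the bag tree. The decomposition is therefore valid. The largest bag has 3 vertices, so the width is 2.

Yes; width 2.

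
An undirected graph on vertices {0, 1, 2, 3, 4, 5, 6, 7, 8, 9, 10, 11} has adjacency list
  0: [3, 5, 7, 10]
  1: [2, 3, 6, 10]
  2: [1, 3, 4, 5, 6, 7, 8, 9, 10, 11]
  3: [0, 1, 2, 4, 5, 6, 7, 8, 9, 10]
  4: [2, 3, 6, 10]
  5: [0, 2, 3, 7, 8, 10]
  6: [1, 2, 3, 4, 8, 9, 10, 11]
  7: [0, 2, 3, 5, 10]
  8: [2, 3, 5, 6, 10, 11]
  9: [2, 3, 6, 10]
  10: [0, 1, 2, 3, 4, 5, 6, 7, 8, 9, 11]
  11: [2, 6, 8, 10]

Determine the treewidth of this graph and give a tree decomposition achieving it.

Every bag has size at most 5, so the width is 5 − 1 = 4 and tw(G) ≤ 4. For the lower bound, the 5 vertices {0, 3, 5, 7, 10} are pairwise adjacent, and any tree decomposition puts a clique entirely inside one bag — forcing width ≥ 4. Therefore the treewidth is 4.

Treewidth 4.
One optimal decomposition is:
Bags: B1 = {2, 3, 6, 8, 10}  B2 = {2, 3, 4, 6, 10}  B3 = {2, 3, 5, 8, 10}  B4 = {2, 6, 8, 10, 11}  B5 = {2, 3, 6, 9, 10}  B6 = {1, 2, 3, 6, 10}  B7 = {2, 3, 5, 7, 10}  B8 = {0, 3, 5, 7, 10}
Tree: B1–B2, B1–B3, B1–B4, B1–B5, B1–B6, B3–B7, B7–B8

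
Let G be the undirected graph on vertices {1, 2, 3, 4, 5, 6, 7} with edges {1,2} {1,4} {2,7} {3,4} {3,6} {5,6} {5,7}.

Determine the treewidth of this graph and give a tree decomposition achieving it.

Every bag has size at most 3, so the width is 3 − 1 = 2 and tw(G) ≤ 2. For the lower bound, G contains the cycle 1–2–7–5–6–3–4–1, so G is not a forest; only forests have treewidth ≤ 1, hence tw(G) ≥ 2. Hence tw(G) = 2 exactly.

Treewidth 2.
One optimal decomposition is:
Bags: B1 = {1, 2, 7}  B2 = {1, 5, 7}  B3 = {1, 5, 6}  B4 = {1, 3, 6}  B5 = {1, 3, 4}
Tree: B1–B2, B2–B3, B3–B4, B4–B5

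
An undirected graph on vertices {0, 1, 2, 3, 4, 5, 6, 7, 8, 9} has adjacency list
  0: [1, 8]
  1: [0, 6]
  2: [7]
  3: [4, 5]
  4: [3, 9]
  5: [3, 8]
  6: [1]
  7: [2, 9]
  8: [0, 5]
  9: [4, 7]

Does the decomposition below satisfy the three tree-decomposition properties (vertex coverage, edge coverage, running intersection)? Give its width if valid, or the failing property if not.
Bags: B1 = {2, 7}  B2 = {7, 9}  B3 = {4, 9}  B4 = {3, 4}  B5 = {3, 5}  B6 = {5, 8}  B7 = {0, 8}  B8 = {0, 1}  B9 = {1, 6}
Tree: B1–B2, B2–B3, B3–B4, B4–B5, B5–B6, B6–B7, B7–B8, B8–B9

Yes; width 1.

Vertex coverage: the bags together contain {0, 1, 2, 3, 4, 5, 6, 7, 8, 9}, the full vertex set. Edge coverage: each edge of G has both endpoints in at least one bag. Running intersection: for every vertex, the bags containing it form a connected subtree. All three properties hold, so this is a valid tree decomposition of width max|bag| − 1 = 1, and hence tw(G) ≤ 1.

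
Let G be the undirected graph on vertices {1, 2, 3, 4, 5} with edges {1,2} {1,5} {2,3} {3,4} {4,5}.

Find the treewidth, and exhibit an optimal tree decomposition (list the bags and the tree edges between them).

The largest bag has 3 vertices, giving width 2; this decomposition certifies tw(G) ≤ 2. For the lower bound, G contains the cycle 1–2–3–4–5–1, so G is not a forest; only forests have treewidth ≤ 1, hence tw(G) ≥ 2. Combining the bounds, tw(G) = 2.

Treewidth 2.
Bags: B1 = {1, 2, 3}  B2 = {1, 3, 4}  B3 = {1, 4, 5}
Tree: B1–B2, B2–B3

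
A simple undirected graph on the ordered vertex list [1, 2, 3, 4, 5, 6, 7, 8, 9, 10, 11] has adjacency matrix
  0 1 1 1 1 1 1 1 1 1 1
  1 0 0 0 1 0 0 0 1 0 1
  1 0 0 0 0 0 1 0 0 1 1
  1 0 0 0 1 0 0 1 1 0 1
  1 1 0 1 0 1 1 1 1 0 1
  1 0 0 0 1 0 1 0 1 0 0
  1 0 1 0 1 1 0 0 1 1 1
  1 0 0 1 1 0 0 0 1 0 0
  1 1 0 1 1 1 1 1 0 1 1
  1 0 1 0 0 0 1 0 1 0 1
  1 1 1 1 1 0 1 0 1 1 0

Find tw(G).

4

A width-4 tree decomposition is:
Bags: B1 = {1, 5, 7, 9, 11}  B2 = {1, 2, 5, 9, 11}  B3 = {1, 5, 6, 7, 9}  B4 = {1, 4, 5, 9, 11}  B5 = {1, 4, 5, 8, 9}  B6 = {1, 7, 9, 10, 11}  B7 = {1, 3, 7, 10, 11}
Tree: B1–B2, B1–B3, B2–B4, B4–B5, B1–B6, B6–B7
Each bag holds 5 vertices, so the decomposition has width 4, which upper-bounds the treewidth. Conversely, {1, 7, 9, 10, 11} is a clique of size 5, and the vertices of any clique must share a bag in every tree decomposition; so some bag has ≥ 5 vertices and tw(G) ≥ 4. Therefore the treewidth is 4.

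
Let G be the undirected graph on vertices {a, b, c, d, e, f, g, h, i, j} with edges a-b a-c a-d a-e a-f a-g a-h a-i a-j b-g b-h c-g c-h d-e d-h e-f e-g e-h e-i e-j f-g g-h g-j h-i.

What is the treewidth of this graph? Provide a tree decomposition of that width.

Treewidth 3.
One such decomposition:
Bags: B1 = {a, e, g, h}  B2 = {a, e, h, i}  B3 = {a, c, g, h}  B4 = {a, b, g, h}  B5 = {a, d, e, h}  B6 = {a, e, g, j}  B7 = {a, e, f, g}
Tree: B1–B2, B1–B3, B3–B4, B1–B5, B1–B6, B1–B7

The largest bag has 4 vertices, giving width 3; this decomposition certifies tw(G) ≤ 3. For the lower bound, the 4 vertices {a, d, e, h} are pairwise adjacent, and any tree decomposition puts a clique entirely inside one bag — forcing width ≥ 3. Hence tw(G) = 3 exactly.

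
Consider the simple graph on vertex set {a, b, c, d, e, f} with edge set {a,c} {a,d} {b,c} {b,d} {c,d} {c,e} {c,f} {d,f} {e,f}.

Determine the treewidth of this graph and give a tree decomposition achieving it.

Every bag has size at most 3, so the width is 3 − 1 = 2 and tw(G) ≤ 2. For the lower bound, the 3 vertices {a, c, d} are pairwise adjacent, and any tree decomposition puts a clique entirely inside one bag — forcing width ≥ 2. Combining the bounds, tw(G) = 2.

Treewidth 2.
One optimal decomposition is:
Bags: B1 = {c, e, f}  B2 = {c, d, f}  B3 = {a, c, d}  B4 = {b, c, d}
Tree: B1–B2, B2–B3, B2–B4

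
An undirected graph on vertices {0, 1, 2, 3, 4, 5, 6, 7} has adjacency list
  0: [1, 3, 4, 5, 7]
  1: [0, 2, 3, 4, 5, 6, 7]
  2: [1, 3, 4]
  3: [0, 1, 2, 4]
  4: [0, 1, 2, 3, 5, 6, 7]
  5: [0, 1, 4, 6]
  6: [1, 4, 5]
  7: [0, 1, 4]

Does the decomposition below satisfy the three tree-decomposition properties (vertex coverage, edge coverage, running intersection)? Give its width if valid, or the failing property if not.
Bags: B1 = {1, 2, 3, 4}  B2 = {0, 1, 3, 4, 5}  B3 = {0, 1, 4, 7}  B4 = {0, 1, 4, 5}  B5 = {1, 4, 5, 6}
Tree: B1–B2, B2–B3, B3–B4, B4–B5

A tree decomposition must satisfy three properties: every vertex lies in some bag; for every edge, both endpoints lie together in some bag; and for every vertex, the bags containing it form a connected subtree. Here bags containing vertex 5 are not connected in the tree, so the decomposition is invalid.

No — bags containing vertex 5 are not connected in the tree.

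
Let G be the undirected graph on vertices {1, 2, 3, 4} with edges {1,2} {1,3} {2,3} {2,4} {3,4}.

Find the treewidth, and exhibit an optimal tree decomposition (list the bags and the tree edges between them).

Treewidth 2.
One optimal decomposition is:
Bags: B1 = {2, 3, 4}  B2 = {1, 2, 3}
Tree: B1–B2

Each bag holds 3 vertices, so the decomposition has width 2, which upper-bounds the treewidth. Conversely, {1, 2, 3} is a clique of size 3, and the vertices of any clique must share a bag in every tree decomposition; so some bag has ≥ 3 vertices and tw(G) ≥ 2. Combining the bounds, tw(G) = 2.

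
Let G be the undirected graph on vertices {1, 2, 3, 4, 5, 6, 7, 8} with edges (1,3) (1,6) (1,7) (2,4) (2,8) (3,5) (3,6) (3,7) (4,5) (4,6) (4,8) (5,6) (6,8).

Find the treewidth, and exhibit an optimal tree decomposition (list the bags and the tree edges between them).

The largest bag has 3 vertices, giving width 2; this decomposition certifies tw(G) ≤ 2. Conversely, {2, 4, 8} is a clique of size 3, and the vertices of any clique must share a bag in every tree decomposition; so some bag has ≥ 3 vertices and tw(G) ≥ 2. Therefore the treewidth is 2.

Treewidth 2.
Bags: B1 = {4, 5, 6}  B2 = {3, 5, 6}  B3 = {4, 6, 8}  B4 = {1, 3, 6}  B5 = {1, 3, 7}  B6 = {2, 4, 8}
Tree: B1–B2, B1–B3, B2–B4, B4–B5, B3–B6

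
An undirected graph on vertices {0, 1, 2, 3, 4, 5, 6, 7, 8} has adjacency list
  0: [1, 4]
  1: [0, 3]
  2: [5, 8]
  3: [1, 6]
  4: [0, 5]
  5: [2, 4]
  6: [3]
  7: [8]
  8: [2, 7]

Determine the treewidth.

1

A width-1 tree decomposition is:
Bags: B1 = {7, 8}  B2 = {2, 8}  B3 = {2, 5}  B4 = {4, 5}  B5 = {0, 4}  B6 = {0, 1}  B7 = {1, 3}  B8 = {3, 6}
Tree: B1–B2, B2–B3, B3–B4, B4–B5, B5–B6, B6–B7, B7–B8
Each bag holds 2 vertices, so the decomposition has width 1, which upper-bounds the treewidth. Since G has at least one edge (e.g. 7–8), it is not an edgeless graph, so tw(G) ≥ 1. Combining the bounds, tw(G) = 1.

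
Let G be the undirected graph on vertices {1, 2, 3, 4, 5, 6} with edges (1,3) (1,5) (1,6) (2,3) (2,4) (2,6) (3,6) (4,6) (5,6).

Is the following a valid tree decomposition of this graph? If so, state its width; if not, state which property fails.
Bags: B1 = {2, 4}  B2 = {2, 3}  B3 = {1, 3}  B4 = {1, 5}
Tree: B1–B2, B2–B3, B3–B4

No — vertex 6 appears in no bag.

A tree decomposition must satisfy three properties: every vertex lies in some bag; for every edge, both endpoints lie together in some bag; and for every vertex, the bags containing it form a connected subtree. Here vertex 6 appears in no bag, so the decomposition is invalid.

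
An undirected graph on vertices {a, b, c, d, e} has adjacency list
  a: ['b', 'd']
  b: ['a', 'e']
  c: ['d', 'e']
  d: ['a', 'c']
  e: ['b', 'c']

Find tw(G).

A width-2 tree decomposition is:
Bags: B1 = {a, b, d}  B2 = {b, c, d}  B3 = {b, c, e}
Tree: B1–B2, B2–B3
Every bag has size at most 3, so the width is 3 − 1 = 2 and tw(G) ≤ 2. For the lower bound, G contains the cycle b–a–d–c–e–b, so G is not a forest; only forests have treewidth ≤ 1, hence tw(G) ≥ 2. Combining the bounds, tw(G) = 2.

2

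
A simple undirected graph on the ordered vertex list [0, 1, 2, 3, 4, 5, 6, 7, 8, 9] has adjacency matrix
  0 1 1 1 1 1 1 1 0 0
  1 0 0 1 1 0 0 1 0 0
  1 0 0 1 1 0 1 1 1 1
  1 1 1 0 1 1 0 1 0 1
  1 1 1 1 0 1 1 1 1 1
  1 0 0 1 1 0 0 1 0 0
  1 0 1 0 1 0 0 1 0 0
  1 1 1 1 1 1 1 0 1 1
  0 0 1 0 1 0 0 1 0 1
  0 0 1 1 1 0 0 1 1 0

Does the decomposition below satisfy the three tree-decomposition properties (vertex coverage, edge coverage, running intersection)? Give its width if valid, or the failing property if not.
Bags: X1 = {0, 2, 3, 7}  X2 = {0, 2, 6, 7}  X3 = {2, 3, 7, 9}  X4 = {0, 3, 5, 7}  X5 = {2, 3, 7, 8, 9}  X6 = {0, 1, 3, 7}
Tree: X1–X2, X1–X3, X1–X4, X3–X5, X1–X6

A tree decomposition must satisfy three properties: every vertex lies in some bag; for every edge, both endpoints lie together in some bag; and for every vertex, the bags containing it form a connected subtree. Here vertex 4 appears in no bag, so the decomposition is invalid.

No — vertex 4 appears in no bag.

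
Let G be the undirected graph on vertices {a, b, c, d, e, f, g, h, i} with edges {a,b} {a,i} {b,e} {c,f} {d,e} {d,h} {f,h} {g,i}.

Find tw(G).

A width-1 tree decomposition is:
Bags: B1 = {c, f}  B2 = {f, h}  B3 = {d, h}  B4 = {d, e}  B5 = {b, e}  B6 = {a, b}  B7 = {a, i}  B8 = {g, i}
Tree: B1–B2, B2–B3, B3–B4, B4–B5, B5–B6, B6–B7, B7–B8
The largest bag has 2 vertices, giving width 1; this decomposition certifies tw(G) ≤ 1. G has an edge, so its treewidth is at least 1. Therefore the treewidth is 1.

1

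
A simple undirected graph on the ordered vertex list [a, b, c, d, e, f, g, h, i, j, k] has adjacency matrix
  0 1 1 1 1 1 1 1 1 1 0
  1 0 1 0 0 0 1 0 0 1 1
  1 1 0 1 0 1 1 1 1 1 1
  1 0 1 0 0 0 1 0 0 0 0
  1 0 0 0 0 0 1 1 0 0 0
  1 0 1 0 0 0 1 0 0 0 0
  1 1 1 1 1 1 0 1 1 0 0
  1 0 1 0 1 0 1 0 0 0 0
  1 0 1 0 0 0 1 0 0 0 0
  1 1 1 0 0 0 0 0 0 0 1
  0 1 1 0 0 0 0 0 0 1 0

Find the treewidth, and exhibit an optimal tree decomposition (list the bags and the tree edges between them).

Treewidth 3.
One such decomposition:
Bags: B1 = {a, c, g, h}  B2 = {a, b, c, g}  B3 = {a, c, g, i}  B4 = {a, b, c, j}  B5 = {b, c, j, k}  B6 = {a, e, g, h}  B7 = {a, c, d, g}  B8 = {a, c, f, g}
Tree: B1–B2, B1–B3, B2–B4, B4–B5, B1–B6, B2–B7, B7–B8

The largest bag has 4 vertices, giving width 3; this decomposition certifies tw(G) ≤ 3. For the lower bound, the 4 vertices {a, e, g, h} are pairwise adjacent, and any tree decomposition puts a clique entirely inside one bag — forcing width ≥ 3. Therefore the treewidth is 3.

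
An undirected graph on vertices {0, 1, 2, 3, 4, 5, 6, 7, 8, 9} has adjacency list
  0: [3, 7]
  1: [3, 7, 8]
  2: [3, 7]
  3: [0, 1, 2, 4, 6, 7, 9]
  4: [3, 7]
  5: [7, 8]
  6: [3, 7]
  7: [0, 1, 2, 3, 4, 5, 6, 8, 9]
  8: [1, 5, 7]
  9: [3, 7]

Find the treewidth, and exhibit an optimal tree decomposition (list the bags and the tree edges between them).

Treewidth 2.
Bags: B1 = {2, 3, 7}  B2 = {3, 7, 9}  B3 = {3, 6, 7}  B4 = {1, 3, 7}  B5 = {1, 7, 8}  B6 = {5, 7, 8}  B7 = {3, 4, 7}  B8 = {0, 3, 7}
Tree: B1–B2, B1–B3, B3–B4, B4–B5, B5–B6, B2–B7, B1–B8

The largest bag has 3 vertices, giving width 2; this decomposition certifies tw(G) ≤ 2. On the other hand G contains the 3-clique {1, 7, 8}. A clique must lie in a single bag of any decomposition, so no decomposition can have width below 2. The upper and lower bounds meet at 2, so that is the treewidth.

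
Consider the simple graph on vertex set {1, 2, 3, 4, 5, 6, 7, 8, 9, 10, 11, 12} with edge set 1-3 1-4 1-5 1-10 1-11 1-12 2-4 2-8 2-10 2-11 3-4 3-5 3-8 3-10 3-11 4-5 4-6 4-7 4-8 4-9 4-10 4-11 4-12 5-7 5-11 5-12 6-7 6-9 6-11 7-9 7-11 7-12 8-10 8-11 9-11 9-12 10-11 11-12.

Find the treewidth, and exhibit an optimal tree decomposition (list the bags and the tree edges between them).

The largest bag has 5 vertices, giving width 4; this decomposition certifies tw(G) ≤ 4. For the lower bound, the 5 vertices {1, 3, 4, 10, 11} are pairwise adjacent, and any tree decomposition puts a clique entirely inside one bag — forcing width ≥ 4. Hence tw(G) = 4 exactly.

Treewidth 4.
One such decomposition:
Bags: B1 = {3, 4, 8, 10, 11}  B2 = {1, 3, 4, 10, 11}  B3 = {1, 3, 4, 5, 11}  B4 = {1, 4, 5, 11, 12}  B5 = {2, 4, 8, 10, 11}  B6 = {4, 5, 7, 11, 12}  B7 = {4, 7, 9, 11, 12}  B8 = {4, 6, 7, 9, 11}
Tree: B1–B2, B2–B3, B3–B4, B1–B5, B4–B6, B6–B7, B7–B8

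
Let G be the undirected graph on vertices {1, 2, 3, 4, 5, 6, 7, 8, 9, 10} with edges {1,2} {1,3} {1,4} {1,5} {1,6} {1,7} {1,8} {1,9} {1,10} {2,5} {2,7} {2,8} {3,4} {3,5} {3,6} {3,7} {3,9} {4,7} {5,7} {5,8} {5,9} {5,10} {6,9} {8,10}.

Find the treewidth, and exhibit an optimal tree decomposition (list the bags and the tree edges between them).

Treewidth 3.
Bags: B1 = {1, 3, 5, 9}  B2 = {1, 3, 5, 7}  B3 = {1, 2, 5, 7}  B4 = {1, 3, 4, 7}  B5 = {1, 2, 5, 8}  B6 = {1, 3, 6, 9}  B7 = {1, 5, 8, 10}
Tree: B1–B2, B2–B3, B2–B4, B3–B5, B1–B6, B5–B7

The largest bag has 4 vertices, giving width 3; this decomposition certifies tw(G) ≤ 3. On the other hand G contains the 4-clique {1, 3, 4, 7}. A clique must lie in a single bag of any decomposition, so no decomposition can have width below 3. Therefore the treewidth is 3.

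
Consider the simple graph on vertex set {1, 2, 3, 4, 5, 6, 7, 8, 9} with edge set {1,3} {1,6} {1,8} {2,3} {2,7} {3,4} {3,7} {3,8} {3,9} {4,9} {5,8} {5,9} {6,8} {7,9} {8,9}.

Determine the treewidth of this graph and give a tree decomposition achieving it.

The largest bag has 3 vertices, giving width 2; this decomposition certifies tw(G) ≤ 2. For the lower bound, the 3 vertices {1, 3, 8} are pairwise adjacent, and any tree decomposition puts a clique entirely inside one bag — forcing width ≥ 2. Hence tw(G) = 2 exactly.

Treewidth 2.
One optimal decomposition is:
Bags: B1 = {1, 6, 8}  B2 = {1, 3, 8}  B3 = {3, 8, 9}  B4 = {3, 4, 9}  B5 = {3, 7, 9}  B6 = {2, 3, 7}  B7 = {5, 8, 9}
Tree: B1–B2, B2–B3, B3–B4, B3–B5, B5–B6, B3–B7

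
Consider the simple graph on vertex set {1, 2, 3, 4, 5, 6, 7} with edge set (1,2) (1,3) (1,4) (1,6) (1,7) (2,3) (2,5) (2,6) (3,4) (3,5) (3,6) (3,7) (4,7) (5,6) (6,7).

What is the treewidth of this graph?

A width-3 tree decomposition is:
Bags: B1 = {1, 3, 6, 7}  B2 = {1, 2, 3, 6}  B3 = {1, 3, 4, 7}  B4 = {2, 3, 5, 6}
Tree: B1–B2, B1–B3, B2–B4
Every bag has size at most 4, so the width is 4 − 1 = 3 and tw(G) ≤ 3. Conversely, {1, 3, 4, 7} is a clique of size 4, and the vertices of any clique must share a bag in every tree decomposition; so some bag has ≥ 4 vertices and tw(G) ≥ 3. Hence tw(G) = 3 exactly.

3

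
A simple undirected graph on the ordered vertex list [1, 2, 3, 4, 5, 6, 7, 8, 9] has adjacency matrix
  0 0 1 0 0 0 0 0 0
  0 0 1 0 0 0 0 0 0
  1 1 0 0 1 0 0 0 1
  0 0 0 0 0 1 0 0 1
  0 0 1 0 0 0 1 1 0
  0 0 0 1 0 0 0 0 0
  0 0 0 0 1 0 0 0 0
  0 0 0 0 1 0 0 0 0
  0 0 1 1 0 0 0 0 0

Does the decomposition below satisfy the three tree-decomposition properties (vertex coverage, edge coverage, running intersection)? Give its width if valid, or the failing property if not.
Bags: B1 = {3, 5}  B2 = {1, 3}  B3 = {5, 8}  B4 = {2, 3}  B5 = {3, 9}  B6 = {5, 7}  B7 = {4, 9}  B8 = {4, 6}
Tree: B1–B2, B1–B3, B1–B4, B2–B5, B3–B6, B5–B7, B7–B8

Every vertex of G appears in some bag (union = {1, 2, 3, 4, 5, 6, 7, 8, 9}); every edge is covered by a bag; and for each vertex v the set of bags containing v is connected in the bag tree. The decomposition is therefore valid. The largest bag has 2 vertices, so the width is 1.

Yes; width 1.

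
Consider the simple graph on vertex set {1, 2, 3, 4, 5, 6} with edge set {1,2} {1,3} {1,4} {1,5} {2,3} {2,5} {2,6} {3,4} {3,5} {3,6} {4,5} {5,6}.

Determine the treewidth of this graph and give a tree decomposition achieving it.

Treewidth 3.
One such decomposition:
Bags: B1 = {1, 3, 4, 5}  B2 = {1, 2, 3, 5}  B3 = {2, 3, 5, 6}
Tree: B1–B2, B2–B3

The largest bag has 4 vertices, giving width 3; this decomposition certifies tw(G) ≤ 3. Conversely, {1, 2, 3, 5} is a clique of size 4, and the vertices of any clique must share a bag in every tree decomposition; so some bag has ≥ 4 vertices and tw(G) ≥ 3. Hence tw(G) = 3 exactly.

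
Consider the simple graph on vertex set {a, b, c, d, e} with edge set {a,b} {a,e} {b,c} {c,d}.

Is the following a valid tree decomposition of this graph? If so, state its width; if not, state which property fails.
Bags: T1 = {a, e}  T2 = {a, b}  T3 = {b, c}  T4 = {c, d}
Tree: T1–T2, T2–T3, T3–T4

Every vertex of G appears in some bag (union = {a, b, c, d, e}); every edge is covered by a bag; and for each vertex v the set of bags containing v is connected in the bag tree. The decomposition is therefore valid. The largest bag has 2 vertices, so the width is 1.

Yes; width 1.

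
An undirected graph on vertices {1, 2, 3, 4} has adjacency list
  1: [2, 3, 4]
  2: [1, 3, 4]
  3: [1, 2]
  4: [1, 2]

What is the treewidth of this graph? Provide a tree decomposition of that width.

Treewidth 2.
One such decomposition:
Bags: B1 = {1, 2, 4}  B2 = {1, 2, 3}
Tree: B1–B2

The largest bag has 3 vertices, giving width 2; this decomposition certifies tw(G) ≤ 2. Conversely, {1, 2, 3} is a clique of size 3, and the vertices of any clique must share a bag in every tree decomposition; so some bag has ≥ 3 vertices and tw(G) ≥ 2. The upper and lower bounds meet at 2, so that is the treewidth.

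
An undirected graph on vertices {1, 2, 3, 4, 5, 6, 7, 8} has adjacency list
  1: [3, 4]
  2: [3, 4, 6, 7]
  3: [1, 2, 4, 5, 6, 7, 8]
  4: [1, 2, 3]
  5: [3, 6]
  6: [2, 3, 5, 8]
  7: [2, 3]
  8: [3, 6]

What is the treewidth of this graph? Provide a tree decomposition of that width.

Every bag has size at most 3, so the width is 3 − 1 = 2 and tw(G) ≤ 2. On the other hand G contains the 3-clique {3, 6, 8}. A clique must lie in a single bag of any decomposition, so no decomposition can have width below 2. The upper and lower bounds meet at 2, so that is the treewidth.

Treewidth 2.
One optimal decomposition is:
Bags: B1 = {2, 3, 6}  B2 = {3, 5, 6}  B3 = {2, 3, 7}  B4 = {2, 3, 4}  B5 = {1, 3, 4}  B6 = {3, 6, 8}
Tree: B1–B2, B1–B3, B1–B4, B4–B5, B1–B6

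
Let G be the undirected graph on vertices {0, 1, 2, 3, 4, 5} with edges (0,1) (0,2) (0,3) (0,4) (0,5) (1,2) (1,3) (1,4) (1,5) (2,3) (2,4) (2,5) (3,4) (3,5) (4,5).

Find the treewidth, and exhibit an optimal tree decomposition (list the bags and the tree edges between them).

A single bag containing all 6 vertices is trivially a valid decomposition of width 5. On the other hand G contains the 6-clique {0, 1, 2, 3, 4, 5}. A clique must lie in a single bag of any decomposition, so no decomposition can have width below 5. Combining the bounds, tw(G) = 5.

Treewidth 5.
One such decomposition:
Bags: B1 = {0, 1, 2, 3, 4, 5}
Tree: (single bag)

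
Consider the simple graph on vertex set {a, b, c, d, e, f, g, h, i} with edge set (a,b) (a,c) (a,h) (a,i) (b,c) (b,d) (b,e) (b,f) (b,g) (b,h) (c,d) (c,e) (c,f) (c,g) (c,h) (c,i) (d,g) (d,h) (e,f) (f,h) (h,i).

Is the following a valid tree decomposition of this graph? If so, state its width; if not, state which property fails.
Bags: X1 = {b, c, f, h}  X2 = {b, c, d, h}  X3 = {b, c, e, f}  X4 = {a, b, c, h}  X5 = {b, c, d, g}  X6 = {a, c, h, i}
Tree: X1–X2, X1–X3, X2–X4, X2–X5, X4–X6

Vertex coverage: the bags together contain {a, b, c, d, e, f, g, h, i}, the full vertex set. Edge coverage: each edge of G has both endpoints in at least one bag. Running intersection: for every vertex, the bags containing it form a connected subtree. All three properties hold, so this is a valid tree decomposition of width max|bag| − 1 = 3, and hence tw(G) ≤ 3.

Yes; width 3.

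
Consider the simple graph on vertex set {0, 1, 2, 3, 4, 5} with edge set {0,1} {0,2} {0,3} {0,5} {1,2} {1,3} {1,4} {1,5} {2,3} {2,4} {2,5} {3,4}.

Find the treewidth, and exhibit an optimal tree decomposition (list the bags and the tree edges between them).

Treewidth 3.
Bags: B1 = {1, 2, 3, 4}  B2 = {0, 1, 2, 3}  B3 = {0, 1, 2, 5}
Tree: B1–B2, B2–B3

Each bag holds 4 vertices, so the decomposition has width 3, which upper-bounds the treewidth. Conversely, {0, 1, 2, 3} is a clique of size 4, and the vertices of any clique must share a bag in every tree decomposition; so some bag has ≥ 4 vertices and tw(G) ≥ 3. Therefore the treewidth is 3.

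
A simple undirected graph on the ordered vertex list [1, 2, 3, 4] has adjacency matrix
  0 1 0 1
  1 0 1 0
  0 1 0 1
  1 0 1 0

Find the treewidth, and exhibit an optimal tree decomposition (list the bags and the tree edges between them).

Each bag holds 3 vertices, so the decomposition has width 2, which upper-bounds the treewidth. For the lower bound, G contains the cycle 4–3–2–1–4, so G is not a forest; only forests have treewidth ≤ 1, hence tw(G) ≥ 2. Therefore the treewidth is 2.

Treewidth 2.
One such decomposition:
Bags: B1 = {2, 3, 4}  B2 = {1, 2, 4}
Tree: B1–B2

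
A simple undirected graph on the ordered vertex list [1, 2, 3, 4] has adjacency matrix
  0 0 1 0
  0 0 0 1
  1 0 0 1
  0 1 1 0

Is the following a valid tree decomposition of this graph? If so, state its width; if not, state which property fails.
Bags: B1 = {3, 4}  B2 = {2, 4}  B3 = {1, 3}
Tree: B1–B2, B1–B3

Yes; width 1.

Vertex coverage: the bags together contain {1, 2, 3, 4}, the full vertex set. Edge coverage: each edge of G has both endpoints in at least one bag. Running intersection: for every vertex, the bags containing it form a connected subtree. All three properties hold, so this is a valid tree decomposition of width max|bag| − 1 = 1, and hence tw(G) ≤ 1.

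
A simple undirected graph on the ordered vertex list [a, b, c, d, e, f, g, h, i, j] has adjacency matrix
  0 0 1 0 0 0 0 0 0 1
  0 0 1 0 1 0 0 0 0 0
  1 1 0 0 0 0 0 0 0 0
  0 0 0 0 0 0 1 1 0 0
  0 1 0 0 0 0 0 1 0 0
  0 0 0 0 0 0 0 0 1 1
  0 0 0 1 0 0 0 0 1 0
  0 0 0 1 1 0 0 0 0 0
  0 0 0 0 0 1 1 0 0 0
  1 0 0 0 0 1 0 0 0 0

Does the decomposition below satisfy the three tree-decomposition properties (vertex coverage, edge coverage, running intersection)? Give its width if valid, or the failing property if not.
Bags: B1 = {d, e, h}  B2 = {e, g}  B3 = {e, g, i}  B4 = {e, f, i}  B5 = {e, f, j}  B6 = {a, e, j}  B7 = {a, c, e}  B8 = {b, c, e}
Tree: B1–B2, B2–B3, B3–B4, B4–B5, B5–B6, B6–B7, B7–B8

A tree decomposition must satisfy three properties: every vertex lies in some bag; for every edge, both endpoints lie together in some bag; and for every vertex, the bags containing it form a connected subtree. Here edge (d,g) lies in no bag, so the decomposition is invalid.

No — edge (d,g) lies in no bag.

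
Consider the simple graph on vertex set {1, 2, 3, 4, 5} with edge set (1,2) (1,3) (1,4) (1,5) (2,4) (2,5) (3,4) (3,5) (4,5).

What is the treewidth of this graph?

A width-3 tree decomposition is:
Bags: B1 = {1, 2, 4, 5}  B2 = {1, 3, 4, 5}
Tree: B1–B2
Every bag has size at most 4, so the width is 4 − 1 = 3 and tw(G) ≤ 3. For the lower bound, the 4 vertices {1, 2, 4, 5} are pairwise adjacent, and any tree decomposition puts a clique entirely inside one bag — forcing width ≥ 3. Combining the bounds, tw(G) = 3.

3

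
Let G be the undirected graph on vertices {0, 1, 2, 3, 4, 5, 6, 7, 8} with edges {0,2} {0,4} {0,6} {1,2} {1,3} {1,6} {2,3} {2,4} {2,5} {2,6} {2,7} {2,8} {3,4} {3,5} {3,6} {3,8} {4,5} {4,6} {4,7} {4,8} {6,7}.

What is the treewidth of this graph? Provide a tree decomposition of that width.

The largest bag has 4 vertices, giving width 3; this decomposition certifies tw(G) ≤ 3. On the other hand G contains the 4-clique {1, 2, 3, 6}. A clique must lie in a single bag of any decomposition, so no decomposition can have width below 3. Therefore the treewidth is 3.

Treewidth 3.
Bags: B1 = {2, 3, 4, 8}  B2 = {2, 3, 4, 6}  B3 = {2, 3, 4, 5}  B4 = {1, 2, 3, 6}  B5 = {0, 2, 4, 6}  B6 = {2, 4, 6, 7}
Tree: B1–B2, B1–B3, B2–B4, B2–B5, B5–B6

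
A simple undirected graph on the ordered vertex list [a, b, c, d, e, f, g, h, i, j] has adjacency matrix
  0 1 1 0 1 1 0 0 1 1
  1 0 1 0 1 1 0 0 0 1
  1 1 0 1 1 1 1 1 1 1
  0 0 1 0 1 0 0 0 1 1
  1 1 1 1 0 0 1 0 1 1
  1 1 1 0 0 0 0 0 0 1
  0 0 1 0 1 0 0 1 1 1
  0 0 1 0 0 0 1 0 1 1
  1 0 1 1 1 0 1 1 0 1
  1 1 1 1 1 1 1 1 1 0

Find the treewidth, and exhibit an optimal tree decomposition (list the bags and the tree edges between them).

Treewidth 4.
One such decomposition:
Bags: B1 = {c, e, g, i, j}  B2 = {a, c, e, i, j}  B3 = {a, b, c, e, j}  B4 = {a, b, c, f, j}  B5 = {c, d, e, i, j}  B6 = {c, g, h, i, j}
Tree: B1–B2, B2–B3, B3–B4, B1–B5, B1–B6

Every bag has size at most 5, so the width is 5 − 1 = 4 and tw(G) ≤ 4. For the lower bound, the 5 vertices {a, b, c, f, j} are pairwise adjacent, and any tree decomposition puts a clique entirely inside one bag — forcing width ≥ 4. Combining the bounds, tw(G) = 4.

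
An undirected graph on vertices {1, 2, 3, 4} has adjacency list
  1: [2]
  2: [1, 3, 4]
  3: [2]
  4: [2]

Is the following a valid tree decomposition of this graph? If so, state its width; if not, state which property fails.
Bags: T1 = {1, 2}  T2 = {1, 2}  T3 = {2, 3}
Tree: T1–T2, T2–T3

A tree decomposition must satisfy three properties: every vertex lies in some bag; for every edge, both endpoints lie together in some bag; and for every vertex, the bags containing it form a connected subtree. Here vertex 4 appears in no bag, so the decomposition is invalid.

No — vertex 4 appears in no bag.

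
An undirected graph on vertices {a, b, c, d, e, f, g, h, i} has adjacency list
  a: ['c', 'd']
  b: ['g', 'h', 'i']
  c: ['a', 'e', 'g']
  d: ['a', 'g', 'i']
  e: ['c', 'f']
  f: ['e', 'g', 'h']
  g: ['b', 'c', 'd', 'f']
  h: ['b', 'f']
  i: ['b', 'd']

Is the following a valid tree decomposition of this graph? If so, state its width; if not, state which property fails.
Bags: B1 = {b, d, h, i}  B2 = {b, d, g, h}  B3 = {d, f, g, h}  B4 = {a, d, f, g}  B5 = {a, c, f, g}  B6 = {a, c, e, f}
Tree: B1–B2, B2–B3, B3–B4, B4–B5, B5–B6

Vertex coverage: the bags together contain {a, b, c, d, e, f, g, h, i}, the full vertex set. Edge coverage: each edge of G has both endpoints in at least one bag. Running intersection: for every vertex, the bags containing it form a connected subtree. All three properties hold, so this is a valid tree decomposition of width max|bag| − 1 = 3, and hence tw(G) ≤ 3.

Yes; width 3.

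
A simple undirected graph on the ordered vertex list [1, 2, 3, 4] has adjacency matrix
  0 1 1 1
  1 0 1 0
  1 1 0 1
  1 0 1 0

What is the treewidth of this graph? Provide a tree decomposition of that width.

Treewidth 2.
One such decomposition:
Bags: B1 = {1, 2, 3}  B2 = {1, 3, 4}
Tree: B1–B2

Every bag has size at most 3, so the width is 3 − 1 = 2 and tw(G) ≤ 2. For the lower bound, the 3 vertices {1, 2, 3} are pairwise adjacent, and any tree decomposition puts a clique entirely inside one bag — forcing width ≥ 2. Hence tw(G) = 2 exactly.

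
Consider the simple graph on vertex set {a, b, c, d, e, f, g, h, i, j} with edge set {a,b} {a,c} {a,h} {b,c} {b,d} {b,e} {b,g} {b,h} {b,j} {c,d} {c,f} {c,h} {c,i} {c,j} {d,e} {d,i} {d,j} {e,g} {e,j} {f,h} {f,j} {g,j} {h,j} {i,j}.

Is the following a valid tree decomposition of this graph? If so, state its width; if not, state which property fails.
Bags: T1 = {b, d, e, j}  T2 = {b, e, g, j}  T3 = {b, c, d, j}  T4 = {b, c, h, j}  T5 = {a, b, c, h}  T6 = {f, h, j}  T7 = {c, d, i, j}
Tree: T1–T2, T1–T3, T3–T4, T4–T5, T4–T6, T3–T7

No — edge (c,f) lies in no bag.

A tree decomposition must satisfy three properties: every vertex lies in some bag; for every edge, both endpoints lie together in some bag; and for every vertex, the bags containing it form a connected subtree. Here edge (c,f) lies in no bag, so the decomposition is invalid.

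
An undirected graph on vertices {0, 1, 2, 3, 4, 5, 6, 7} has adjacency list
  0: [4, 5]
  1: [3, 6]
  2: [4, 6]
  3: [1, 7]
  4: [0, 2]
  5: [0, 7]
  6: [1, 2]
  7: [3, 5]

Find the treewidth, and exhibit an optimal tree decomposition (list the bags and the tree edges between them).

The largest bag has 3 vertices, giving width 2; this decomposition certifies tw(G) ≤ 2. The edges 0–5–7–3–1–6–2–4–0 form a cycle, so G is not a tree and its treewidth is at least 2. Combining the bounds, tw(G) = 2.

Treewidth 2.
Bags: B1 = {0, 5, 7}  B2 = {0, 3, 7}  B3 = {0, 1, 3}  B4 = {0, 1, 6}  B5 = {0, 2, 6}  B6 = {0, 2, 4}
Tree: B1–B2, B2–B3, B3–B4, B4–B5, B5–B6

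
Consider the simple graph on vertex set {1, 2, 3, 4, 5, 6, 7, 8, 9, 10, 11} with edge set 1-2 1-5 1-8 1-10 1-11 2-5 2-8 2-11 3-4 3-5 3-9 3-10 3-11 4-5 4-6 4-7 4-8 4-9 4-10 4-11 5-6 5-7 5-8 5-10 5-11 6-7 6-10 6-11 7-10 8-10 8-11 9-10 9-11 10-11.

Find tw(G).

A width-4 tree decomposition is:
Bags: B1 = {3, 4, 5, 10, 11}  B2 = {3, 4, 9, 10, 11}  B3 = {4, 5, 8, 10, 11}  B4 = {1, 5, 8, 10, 11}  B5 = {1, 2, 5, 8, 11}  B6 = {4, 5, 6, 10, 11}  B7 = {4, 5, 6, 7, 10}
Tree: B1–B2, B1–B3, B3–B4, B4–B5, B3–B6, B6–B7
Each bag holds 5 vertices, so the decomposition has width 4, which upper-bounds the treewidth. On the other hand G contains the 5-clique {3, 4, 9, 10, 11}. A clique must lie in a single bag of any decomposition, so no decomposition can have width below 4. Combining the bounds, tw(G) = 4.

4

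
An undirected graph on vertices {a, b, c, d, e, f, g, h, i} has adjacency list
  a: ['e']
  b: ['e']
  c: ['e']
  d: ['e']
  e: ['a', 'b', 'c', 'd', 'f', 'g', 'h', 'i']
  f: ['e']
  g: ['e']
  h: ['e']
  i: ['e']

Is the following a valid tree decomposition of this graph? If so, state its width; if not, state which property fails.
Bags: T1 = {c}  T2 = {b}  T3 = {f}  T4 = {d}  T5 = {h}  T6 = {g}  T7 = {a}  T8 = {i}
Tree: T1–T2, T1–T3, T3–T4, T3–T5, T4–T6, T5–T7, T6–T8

A tree decomposition must satisfy three properties: every vertex lies in some bag; for every edge, both endpoints lie together in some bag; and for every vertex, the bags containing it form a connected subtree. Here vertex e appears in no bag, so the decomposition is invalid.

No — vertex e appears in no bag.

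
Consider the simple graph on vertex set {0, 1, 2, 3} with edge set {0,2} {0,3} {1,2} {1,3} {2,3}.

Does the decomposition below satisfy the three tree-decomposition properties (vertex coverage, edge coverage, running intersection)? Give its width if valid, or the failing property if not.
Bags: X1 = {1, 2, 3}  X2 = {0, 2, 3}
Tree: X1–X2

Yes; width 2.

Vertex coverage: the bags together contain {0, 1, 2, 3}, the full vertex set. Edge coverage: each edge of G has both endpoints in at least one bag. Running intersection: for every vertex, the bags containing it form a connected subtree. All three properties hold, so this is a valid tree decomposition of width max|bag| − 1 = 2, and hence tw(G) ≤ 2.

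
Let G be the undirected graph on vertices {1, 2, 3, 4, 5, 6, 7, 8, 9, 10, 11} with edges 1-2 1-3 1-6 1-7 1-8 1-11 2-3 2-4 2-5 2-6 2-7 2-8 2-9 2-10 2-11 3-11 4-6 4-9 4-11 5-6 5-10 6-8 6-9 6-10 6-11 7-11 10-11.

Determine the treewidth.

3

A width-3 tree decomposition is:
Bags: B1 = {2, 4, 6, 11}  B2 = {2, 4, 6, 9}  B3 = {1, 2, 6, 11}  B4 = {1, 2, 6, 8}  B5 = {2, 6, 10, 11}  B6 = {1, 2, 7, 11}  B7 = {2, 5, 6, 10}  B8 = {1, 2, 3, 11}
Tree: B1–B2, B1–B3, B3–B4, B1–B5, B3–B6, B5–B7, B6–B8
Every bag has size at most 4, so the width is 4 − 1 = 3 and tw(G) ≤ 3. Conversely, {1, 2, 3, 11} is a clique of size 4, and the vertices of any clique must share a bag in every tree decomposition; so some bag has ≥ 4 vertices and tw(G) ≥ 3. Combining the bounds, tw(G) = 3.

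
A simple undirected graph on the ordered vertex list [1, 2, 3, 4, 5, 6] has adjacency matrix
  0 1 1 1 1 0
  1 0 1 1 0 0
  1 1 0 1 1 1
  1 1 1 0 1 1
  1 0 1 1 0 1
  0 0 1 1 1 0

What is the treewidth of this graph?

3

A width-3 tree decomposition is:
Bags: B1 = {1, 3, 4, 5}  B2 = {1, 2, 3, 4}  B3 = {3, 4, 5, 6}
Tree: B1–B2, B1–B3
The largest bag has 4 vertices, giving width 3; this decomposition certifies tw(G) ≤ 3. On the other hand G contains the 4-clique {1, 2, 3, 4}. A clique must lie in a single bag of any decomposition, so no decomposition can have width below 3. Combining the bounds, tw(G) = 3.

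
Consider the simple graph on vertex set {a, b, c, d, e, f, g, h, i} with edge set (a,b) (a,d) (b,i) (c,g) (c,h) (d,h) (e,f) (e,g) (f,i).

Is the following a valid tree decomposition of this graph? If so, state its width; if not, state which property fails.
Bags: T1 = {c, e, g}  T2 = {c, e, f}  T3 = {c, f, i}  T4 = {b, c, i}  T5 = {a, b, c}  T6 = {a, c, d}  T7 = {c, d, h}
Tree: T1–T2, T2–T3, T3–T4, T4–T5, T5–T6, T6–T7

Yes; width 2.

Vertex coverage: the bags together contain {a, b, c, d, e, f, g, h, i}, the full vertex set. Edge coverage: each edge of G has both endpoints in at least one bag. Running intersection: for every vertex, the bags containing it form a connected subtree. All three properties hold, so this is a valid tree decomposition of width max|bag| − 1 = 2, and hence tw(G) ≤ 2.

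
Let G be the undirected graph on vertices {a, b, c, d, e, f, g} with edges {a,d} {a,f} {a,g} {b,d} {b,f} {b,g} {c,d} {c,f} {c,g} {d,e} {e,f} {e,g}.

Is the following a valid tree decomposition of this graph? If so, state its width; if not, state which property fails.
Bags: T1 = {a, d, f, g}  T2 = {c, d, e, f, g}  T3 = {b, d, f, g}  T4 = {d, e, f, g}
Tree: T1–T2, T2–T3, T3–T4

No — bags containing vertex e are not connected in the tree.

A tree decomposition must satisfy three properties: every vertex lies in some bag; for every edge, both endpoints lie together in some bag; and for every vertex, the bags containing it form a connected subtree. Here bags containing vertex e are not connected in the tree, so the decomposition is invalid.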